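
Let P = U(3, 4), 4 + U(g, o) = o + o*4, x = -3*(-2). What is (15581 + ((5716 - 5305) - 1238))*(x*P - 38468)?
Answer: -566140488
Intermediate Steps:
x = 6
U(g, o) = -4 + 5*o (U(g, o) = -4 + (o + o*4) = -4 + (o + 4*o) = -4 + 5*o)
P = 16 (P = -4 + 5*4 = -4 + 20 = 16)
(15581 + ((5716 - 5305) - 1238))*(x*P - 38468) = (15581 + ((5716 - 5305) - 1238))*(6*16 - 38468) = (15581 + (411 - 1238))*(96 - 38468) = (15581 - 827)*(-38372) = 14754*(-38372) = -566140488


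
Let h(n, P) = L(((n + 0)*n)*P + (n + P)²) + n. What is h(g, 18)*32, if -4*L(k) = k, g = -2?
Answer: -2688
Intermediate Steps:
L(k) = -k/4
h(n, P) = n - (P + n)²/4 - P*n²/4 (h(n, P) = -(((n + 0)*n)*P + (n + P)²)/4 + n = -((n*n)*P + (P + n)²)/4 + n = -(n²*P + (P + n)²)/4 + n = -(P*n² + (P + n)²)/4 + n = -((P + n)² + P*n²)/4 + n = (-(P + n)²/4 - P*n²/4) + n = n - (P + n)²/4 - P*n²/4)
h(g, 18)*32 = (-2 - (18 - 2)²/4 - ¼*18*(-2)²)*32 = (-2 - ¼*16² - ¼*18*4)*32 = (-2 - ¼*256 - 18)*32 = (-2 - 64 - 18)*32 = -84*32 = -2688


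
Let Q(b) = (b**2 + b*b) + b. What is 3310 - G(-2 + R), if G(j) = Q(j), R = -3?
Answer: 3265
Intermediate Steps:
Q(b) = b + 2*b**2 (Q(b) = (b**2 + b**2) + b = 2*b**2 + b = b + 2*b**2)
G(j) = j*(1 + 2*j)
3310 - G(-2 + R) = 3310 - (-2 - 3)*(1 + 2*(-2 - 3)) = 3310 - (-5)*(1 + 2*(-5)) = 3310 - (-5)*(1 - 10) = 3310 - (-5)*(-9) = 3310 - 1*45 = 3310 - 45 = 3265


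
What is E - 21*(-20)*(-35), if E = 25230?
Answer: 10530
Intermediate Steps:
E - 21*(-20)*(-35) = 25230 - 21*(-20)*(-35) = 25230 + 420*(-35) = 25230 - 14700 = 10530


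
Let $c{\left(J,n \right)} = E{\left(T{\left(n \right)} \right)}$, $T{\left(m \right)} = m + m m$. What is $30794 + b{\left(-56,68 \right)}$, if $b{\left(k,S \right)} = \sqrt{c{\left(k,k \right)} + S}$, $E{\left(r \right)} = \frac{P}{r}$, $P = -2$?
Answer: $30794 + \frac{\sqrt{40316815}}{770} \approx 30802.0$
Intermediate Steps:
$T{\left(m \right)} = m + m^{2}$
$E{\left(r \right)} = - \frac{2}{r}$
$c{\left(J,n \right)} = - \frac{2}{n \left(1 + n\right)}$
$b{\left(k,S \right)} = \sqrt{S - \frac{2}{k \left(1 + k\right)}}$ ($b{\left(k,S \right)} = \sqrt{- \frac{2}{k \left(1 + k\right)} + S} = \sqrt{S - \frac{2}{k \left(1 + k\right)}}$)
$30794 + b{\left(-56,68 \right)} = 30794 + \sqrt{\frac{-2 + 68 \left(-56\right) \left(1 - 56\right)}{\left(-56\right) \left(1 - 56\right)}} = 30794 + \sqrt{- \frac{-2 + 68 \left(-56\right) \left(-55\right)}{56 \left(-55\right)}} = 30794 + \sqrt{\left(- \frac{1}{56}\right) \left(- \frac{1}{55}\right) \left(-2 + 209440\right)} = 30794 + \sqrt{\left(- \frac{1}{56}\right) \left(- \frac{1}{55}\right) 209438} = 30794 + \sqrt{\frac{104719}{1540}} = 30794 + \frac{\sqrt{40316815}}{770}$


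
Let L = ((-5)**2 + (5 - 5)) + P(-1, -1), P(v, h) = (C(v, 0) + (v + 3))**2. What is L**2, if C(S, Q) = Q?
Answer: 841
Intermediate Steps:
P(v, h) = (3 + v)**2 (P(v, h) = (0 + (v + 3))**2 = (0 + (3 + v))**2 = (3 + v)**2)
L = 29 (L = ((-5)**2 + (5 - 5)) + (3 - 1)**2 = (25 + 0) + 2**2 = 25 + 4 = 29)
L**2 = 29**2 = 841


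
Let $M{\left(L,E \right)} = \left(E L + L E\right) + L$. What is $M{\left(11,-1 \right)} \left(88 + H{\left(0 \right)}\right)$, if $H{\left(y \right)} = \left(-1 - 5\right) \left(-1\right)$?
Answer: $-1034$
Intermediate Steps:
$M{\left(L,E \right)} = L + 2 E L$ ($M{\left(L,E \right)} = \left(E L + E L\right) + L = 2 E L + L = L + 2 E L$)
$H{\left(y \right)} = 6$ ($H{\left(y \right)} = \left(-6\right) \left(-1\right) = 6$)
$M{\left(11,-1 \right)} \left(88 + H{\left(0 \right)}\right) = 11 \left(1 + 2 \left(-1\right)\right) \left(88 + 6\right) = 11 \left(1 - 2\right) 94 = 11 \left(-1\right) 94 = \left(-11\right) 94 = -1034$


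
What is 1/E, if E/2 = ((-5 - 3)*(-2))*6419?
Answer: 1/205408 ≈ 4.8684e-6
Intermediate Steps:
E = 205408 (E = 2*(((-5 - 3)*(-2))*6419) = 2*(-8*(-2)*6419) = 2*(16*6419) = 2*102704 = 205408)
1/E = 1/205408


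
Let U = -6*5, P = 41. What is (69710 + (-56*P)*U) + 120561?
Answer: 259151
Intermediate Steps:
U = -30
(69710 + (-56*P)*U) + 120561 = (69710 - 56*41*(-30)) + 120561 = (69710 - 2296*(-30)) + 120561 = (69710 + 68880) + 120561 = 138590 + 120561 = 259151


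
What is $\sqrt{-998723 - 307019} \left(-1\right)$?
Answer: $- i \sqrt{1305742} \approx - 1142.7 i$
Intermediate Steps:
$\sqrt{-998723 - 307019} \left(-1\right) = \sqrt{-1305742} \left(-1\right) = i \sqrt{1305742} \left(-1\right) = - i \sqrt{1305742}$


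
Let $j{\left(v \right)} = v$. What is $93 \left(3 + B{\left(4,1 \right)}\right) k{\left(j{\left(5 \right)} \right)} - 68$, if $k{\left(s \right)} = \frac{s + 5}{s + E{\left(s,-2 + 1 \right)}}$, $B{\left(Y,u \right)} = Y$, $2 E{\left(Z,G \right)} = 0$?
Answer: $1234$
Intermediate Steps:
$E{\left(Z,G \right)} = 0$ ($E{\left(Z,G \right)} = \frac{1}{2} \cdot 0 = 0$)
$k{\left(s \right)} = \frac{5 + s}{s}$ ($k{\left(s \right)} = \frac{s + 5}{s + 0} = \frac{5 + s}{s}$)
$93 \left(3 + B{\left(4,1 \right)}\right) k{\left(j{\left(5 \right)} \right)} - 68 = 93 \left(3 + 4\right) \frac{5 + 5}{5} - 68 = 93 \cdot 7 \cdot \frac{1}{5} \cdot 10 - 68 = 93 \cdot 7 \cdot 2 - 68 = 93 \cdot 14 - 68 = 1302 - 68 = 1234$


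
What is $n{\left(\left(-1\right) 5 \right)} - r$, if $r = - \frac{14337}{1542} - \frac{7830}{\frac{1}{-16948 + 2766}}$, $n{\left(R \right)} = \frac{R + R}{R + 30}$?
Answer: $- \frac{285385781333}{2570} \approx -1.1104 \cdot 10^{8}$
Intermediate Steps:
$n{\left(R \right)} = \frac{2 R}{30 + R}$
$r = \frac{57077156061}{514}$ ($r = \left(-14337\right) \frac{1}{1542} - \frac{7830}{\frac{1}{-14182}} = - \frac{4779}{514} - \frac{7830}{- \frac{1}{14182}} = - \frac{4779}{514} - -111045060 = - \frac{4779}{514} + 111045060 = \frac{57077156061}{514} \approx 1.1104 \cdot 10^{8}$)
$n{\left(\left(-1\right) 5 \right)} - r = \frac{2 \left(\left(-1\right) 5\right)}{30 - 5} - \frac{57077156061}{514} = 2 \left(-5\right) \frac{1}{30 - 5} - \frac{57077156061}{514} = 2 \left(-5\right) \frac{1}{25} - \frac{57077156061}{514} = - \frac{2}{5} - \frac{57077156061}{514} = - \frac{285385781333}{2570}$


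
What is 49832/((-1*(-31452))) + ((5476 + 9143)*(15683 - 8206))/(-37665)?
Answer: -95445101711/32906655 ≈ -2900.5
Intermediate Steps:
49832/((-1*(-31452))) + ((5476 + 9143)*(15683 - 8206))/(-37665) = 49832/31452 + (14619*7477)*(-1/37665) = 49832*(1/31452) + 109306263*(-1/37665) = 12458/7863 - 36435421/12555 = -95445101711/32906655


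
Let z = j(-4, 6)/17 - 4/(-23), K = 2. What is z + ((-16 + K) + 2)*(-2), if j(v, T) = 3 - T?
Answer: 9383/391 ≈ 23.997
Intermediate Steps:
z = -1/391 (z = (3 - 1*6)/17 - 4/(-23) = (3 - 6)*(1/17) - 4*(-1/23) = -3*1/17 + 4/23 = -3/17 + 4/23 = -1/391 ≈ -0.0025575)
z + ((-16 + K) + 2)*(-2) = -1/391 + ((-16 + 2) + 2)*(-2) = -1/391 + (-14 + 2)*(-2) = -1/391 - 12*(-2) = -1/391 + 24 = 9383/391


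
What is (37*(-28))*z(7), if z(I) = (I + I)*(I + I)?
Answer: -203056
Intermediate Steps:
z(I) = 4*I² (z(I) = (2*I)*(2*I) = 4*I²)
(37*(-28))*z(7) = (37*(-28))*(4*7²) = -4144*49 = -1036*196 = -203056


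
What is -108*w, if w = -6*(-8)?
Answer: -5184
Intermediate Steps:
w = 48
-108*w = -108*48 = -5184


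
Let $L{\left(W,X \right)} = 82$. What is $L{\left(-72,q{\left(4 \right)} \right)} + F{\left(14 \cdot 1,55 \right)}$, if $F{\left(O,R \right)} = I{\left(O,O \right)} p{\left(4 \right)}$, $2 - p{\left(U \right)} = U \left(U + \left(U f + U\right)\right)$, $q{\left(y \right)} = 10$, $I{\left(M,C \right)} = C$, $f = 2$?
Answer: $-786$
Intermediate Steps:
$p{\left(U \right)} = 2 - 4 U^{2}$ ($p{\left(U \right)} = 2 - U \left(U + \left(U 2 + U\right)\right) = 2 - U \left(U + \left(2 U + U\right)\right) = 2 - U \left(U + 3 U\right) = 2 - U 4 U = 2 - 4 U^{2}$)
$F{\left(O,R \right)} = - 62 O$ ($F{\left(O,R \right)} = O \left(2 - 4 \cdot 4^{2}\right) = O \left(2 - 64\right) = O \left(-62\right) = - 62 O$)
$L{\left(-72,q{\left(4 \right)} \right)} + F{\left(14 \cdot 1,55 \right)} = 82 - 62 \cdot 14 \cdot 1 = 82 - 868 = -786$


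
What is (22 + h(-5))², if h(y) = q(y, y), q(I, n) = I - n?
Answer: 484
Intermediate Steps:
h(y) = 0 (h(y) = y - y = 0)
(22 + h(-5))² = (22 + 0)² = 22² = 484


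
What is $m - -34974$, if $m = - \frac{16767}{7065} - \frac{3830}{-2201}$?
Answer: $\frac{60426458677}{1727785} \approx 34973.0$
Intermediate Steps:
$m = - \frac{1093913}{1727785}$ ($m = \left(-16767\right) \frac{1}{7065} - - \frac{3830}{2201} = - \frac{1863}{785} + \frac{3830}{2201} = - \frac{1093913}{1727785} \approx -0.63313$)
$m - -34974 = - \frac{1093913}{1727785} - -34974 = - \frac{1093913}{1727785} + 34974 = \frac{60426458677}{1727785}$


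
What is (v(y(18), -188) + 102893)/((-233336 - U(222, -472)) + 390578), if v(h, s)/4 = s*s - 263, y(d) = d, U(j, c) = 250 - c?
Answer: 18709/12040 ≈ 1.5539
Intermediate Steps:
v(h, s) = -1052 + 4*s² (v(h, s) = 4*(s*s - 263) = 4*(s² - 263) = 4*(-263 + s²) = -1052 + 4*s²)
(v(y(18), -188) + 102893)/((-233336 - U(222, -472)) + 390578) = ((-1052 + 4*(-188)²) + 102893)/((-233336 - (250 - 1*(-472))) + 390578) = ((-1052 + 4*35344) + 102893)/((-233336 - (250 + 472)) + 390578) = ((-1052 + 141376) + 102893)/((-233336 - 1*722) + 390578) = (140324 + 102893)/((-233336 - 722) + 390578) = 243217/(-234058 + 390578) = 243217/156520 = 243217*(1/156520) = 18709/12040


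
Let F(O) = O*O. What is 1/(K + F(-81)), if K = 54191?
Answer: 1/60752 ≈ 1.6460e-5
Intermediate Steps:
F(O) = O**2
1/(K + F(-81)) = 1/(54191 + (-81)**2) = 1/(54191 + 6561) = 1/60752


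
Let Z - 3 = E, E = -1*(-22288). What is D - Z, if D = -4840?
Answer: -27131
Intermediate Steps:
E = 22288
Z = 22291 (Z = 3 + 22288 = 22291)
D - Z = -4840 - 1*22291 = -4840 - 22291 = -27131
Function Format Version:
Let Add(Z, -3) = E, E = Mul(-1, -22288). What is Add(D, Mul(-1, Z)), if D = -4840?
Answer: -27131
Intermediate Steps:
E = 22288
Z = 22291 (Z = Add(3, 22288) = 22291)
Add(D, Mul(-1, Z)) = Add(-4840, Mul(-1, 22291)) = Add(-4840, -22291) = -27131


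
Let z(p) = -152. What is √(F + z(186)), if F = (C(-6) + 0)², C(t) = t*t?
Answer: 2*√286 ≈ 33.823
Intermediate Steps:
C(t) = t²
F = 1296 (F = ((-6)² + 0)² = (36 + 0)² = 36² = 1296)
√(F + z(186)) = √(1296 - 152) = √1144 = 2*√286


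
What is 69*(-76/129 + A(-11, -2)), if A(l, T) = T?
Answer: -7682/43 ≈ -178.65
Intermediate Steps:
69*(-76/129 + A(-11, -2)) = 69*(-76/129 - 2) = 69*(-334/129) = -7682/43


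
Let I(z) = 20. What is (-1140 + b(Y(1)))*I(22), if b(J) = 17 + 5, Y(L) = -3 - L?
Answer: -22360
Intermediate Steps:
b(J) = 22
(-1140 + b(Y(1)))*I(22) = (-1140 + 22)*20 = -1118*20 = -22360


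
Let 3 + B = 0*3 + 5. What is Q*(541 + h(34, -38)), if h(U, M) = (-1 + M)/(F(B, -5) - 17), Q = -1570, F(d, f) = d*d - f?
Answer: -3428095/4 ≈ -8.5702e+5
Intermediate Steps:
B = 2 (B = -3 + (0*3 + 5) = -3 + (0 + 5) = -3 + 5 = 2)
F(d, f) = d**2 - f
h(U, M) = 1/8 - M/8 (h(U, M) = (-1 + M)/((2**2 - 1*(-5)) - 17) = (-1 + M)/((4 + 5) - 17) = (-1 + M)/(9 - 17) = (-1 + M)/(-8) = (-1 + M)*(-1/8) = 1/8 - M/8)
Q*(541 + h(34, -38)) = -1570*(541 + (1/8 - 1/8*(-38))) = -1570*(541 + (1/8 + 19/4)) = -1570*(541 + 39/8) = -1570*4367/8 = -3428095/4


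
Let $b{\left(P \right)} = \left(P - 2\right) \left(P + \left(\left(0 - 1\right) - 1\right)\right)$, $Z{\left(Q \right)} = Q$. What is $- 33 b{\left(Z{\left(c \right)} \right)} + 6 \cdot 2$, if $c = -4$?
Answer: $-1176$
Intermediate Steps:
$b{\left(P \right)} = \left(-2 + P\right)^{2}$ ($b{\left(P \right)} = \left(-2 + P\right) \left(P - 2\right) = \left(-2 + P\right) \left(-2 + P\right) = \left(-2 + P\right)^{2}$)
$- 33 b{\left(Z{\left(c \right)} \right)} + 6 \cdot 2 = - 33 \left(-2 - 4\right)^{2} + 6 \cdot 2 = - 33 \left(-6\right)^{2} + 12 = \left(-33\right) 36 + 12 = -1188 + 12 = -1176$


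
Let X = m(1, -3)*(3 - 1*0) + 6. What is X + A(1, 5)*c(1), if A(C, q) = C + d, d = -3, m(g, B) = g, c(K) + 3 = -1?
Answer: 17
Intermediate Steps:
c(K) = -4 (c(K) = -3 - 1 = -4)
X = 9 (X = 1*(3 - 1*0) + 6 = 1*(3 + 0) + 6 = 1*3 + 6 = 3 + 6 = 9)
A(C, q) = -3 + C (A(C, q) = C - 3 = -3 + C)
X + A(1, 5)*c(1) = 9 + (-3 + 1)*(-4) = 9 - 2*(-4) = 9 + 8 = 17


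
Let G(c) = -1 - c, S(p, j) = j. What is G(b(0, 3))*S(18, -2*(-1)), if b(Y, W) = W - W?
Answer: -2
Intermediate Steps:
b(Y, W) = 0
G(b(0, 3))*S(18, -2*(-1)) = (-1 - 1*0)*(-2*(-1)) = (-1 + 0)*2 = -1*2 = -2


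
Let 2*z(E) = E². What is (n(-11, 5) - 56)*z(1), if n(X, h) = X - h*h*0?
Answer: -67/2 ≈ -33.500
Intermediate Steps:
n(X, h) = X (n(X, h) = X - h²*0 = X - 1*0 = X + 0 = X)
z(E) = E²/2
(n(-11, 5) - 56)*z(1) = (-11 - 56)*((½)*1²) = -67/2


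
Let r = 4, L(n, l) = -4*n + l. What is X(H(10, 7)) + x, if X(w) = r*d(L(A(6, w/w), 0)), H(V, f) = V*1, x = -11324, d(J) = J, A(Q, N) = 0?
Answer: -11324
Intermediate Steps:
L(n, l) = l - 4*n
H(V, f) = V
X(w) = 0 (X(w) = 4*(0 - 4*0) = 4*(0 + 0) = 4*0 = 0)
X(H(10, 7)) + x = 0 - 11324 = -11324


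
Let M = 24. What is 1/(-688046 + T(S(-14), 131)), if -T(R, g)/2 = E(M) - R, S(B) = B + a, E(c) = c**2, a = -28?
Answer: -1/689282 ≈ -1.4508e-6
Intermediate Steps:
S(B) = -28 + B (S(B) = B - 28 = -28 + B)
T(R, g) = -1152 + 2*R (T(R, g) = -2*(24**2 - R) = -2*(576 - R) = -1152 + 2*R)
1/(-688046 + T(S(-14), 131)) = 1/(-688046 + (-1152 + 2*(-28 - 14))) = 1/(-688046 + (-1152 + 2*(-42))) = 1/(-688046 + (-1152 - 84)) = 1/(-688046 - 1236) = 1/(-689282) = -1/689282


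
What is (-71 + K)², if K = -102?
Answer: 29929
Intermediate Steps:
(-71 + K)² = (-71 - 102)² = (-173)² = 29929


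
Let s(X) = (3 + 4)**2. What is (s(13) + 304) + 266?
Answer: 619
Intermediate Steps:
s(X) = 49 (s(X) = 7**2 = 49)
(s(13) + 304) + 266 = (49 + 304) + 266 = 353 + 266 = 619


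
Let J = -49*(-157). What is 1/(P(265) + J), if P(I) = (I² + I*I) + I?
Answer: 1/148408 ≈ 6.7382e-6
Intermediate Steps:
P(I) = I + 2*I² (P(I) = (I² + I²) + I = 2*I² + I = I + 2*I²)
J = 7693
1/(P(265) + J) = 1/(265*(1 + 2*265) + 7693) = 1/(265*(1 + 530) + 7693) = 1/(265*531 + 7693) = 1/(140715 + 7693) = 1/148408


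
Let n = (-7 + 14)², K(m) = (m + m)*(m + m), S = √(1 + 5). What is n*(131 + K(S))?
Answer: 7595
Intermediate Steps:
S = √6 ≈ 2.4495
K(m) = 4*m² (K(m) = (2*m)*(2*m) = 4*m²)
n = 49 (n = 7² = 49)
n*(131 + K(S)) = 49*(131 + 4*(√6)²) = 49*(131 + 4*6) = 49*(131 + 24) = 49*155 = 7595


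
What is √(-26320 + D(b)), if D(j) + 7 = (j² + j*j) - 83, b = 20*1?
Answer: I*√25610 ≈ 160.03*I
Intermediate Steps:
b = 20
D(j) = -90 + 2*j² (D(j) = -7 + ((j² + j*j) - 83) = -7 + ((j² + j²) - 83) = -7 + (2*j² - 83) = -7 + (-83 + 2*j²) = -90 + 2*j²)
√(-26320 + D(b)) = √(-26320 + (-90 + 2*20²)) = √(-26320 + (-90 + 2*400)) = √(-26320 + (-90 + 800)) = √(-26320 + 710) = √(-25610) = I*√25610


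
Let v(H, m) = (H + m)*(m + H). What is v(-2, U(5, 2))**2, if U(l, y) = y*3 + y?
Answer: 1296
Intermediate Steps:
U(l, y) = 4*y (U(l, y) = 3*y + y = 4*y)
v(H, m) = (H + m)**2 (v(H, m) = (H + m)*(H + m) = (H + m)**2)
v(-2, U(5, 2))**2 = ((-2 + 4*2)**2)**2 = ((-2 + 8)**2)**2 = (6**2)**2 = 36**2 = 1296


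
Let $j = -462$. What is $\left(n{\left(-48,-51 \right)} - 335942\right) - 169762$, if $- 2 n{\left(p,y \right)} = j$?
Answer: $-505473$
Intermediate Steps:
$n{\left(p,y \right)} = 231$ ($n{\left(p,y \right)} = \left(- \frac{1}{2}\right) \left(-462\right) = 231$)
$\left(n{\left(-48,-51 \right)} - 335942\right) - 169762 = \left(231 - 335942\right) - 169762 = -335711 - 169762 = -505473$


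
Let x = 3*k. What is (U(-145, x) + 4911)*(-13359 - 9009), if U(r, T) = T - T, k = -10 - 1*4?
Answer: -109849248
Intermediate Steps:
k = -14 (k = -10 - 4 = -14)
x = -42 (x = 3*(-14) = -42)
U(r, T) = 0
(U(-145, x) + 4911)*(-13359 - 9009) = (0 + 4911)*(-13359 - 9009) = 4911*(-22368) = -109849248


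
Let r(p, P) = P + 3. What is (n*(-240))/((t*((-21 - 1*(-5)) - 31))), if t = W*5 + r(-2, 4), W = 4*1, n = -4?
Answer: -320/423 ≈ -0.75650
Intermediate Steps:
r(p, P) = 3 + P
W = 4
t = 27 (t = 4*5 + (3 + 4) = 20 + 7 = 27)
(n*(-240))/((t*((-21 - 1*(-5)) - 31))) = (-4*(-240))/((27*((-21 - 1*(-5)) - 31))) = 960/((27*((-21 + 5) - 31))) = 960/((27*(-16 - 31))) = 960/((27*(-47))) = 960/(-1269) = 960*(-1/1269) = -320/423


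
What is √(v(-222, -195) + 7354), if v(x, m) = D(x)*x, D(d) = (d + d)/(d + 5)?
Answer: 5*√12996130/217 ≈ 83.065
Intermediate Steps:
D(d) = 2*d/(5 + d) (D(d) = (2*d)/(5 + d) = 2*d/(5 + d))
v(x, m) = 2*x²/(5 + x) (v(x, m) = (2*x/(5 + x))*x = 2*x²/(5 + x))
√(v(-222, -195) + 7354) = √(2*(-222)²/(5 - 222) + 7354) = √(2*49284/(-217) + 7354) = √(2*49284*(-1/217) + 7354) = √(-98568/217 + 7354) = √(1497250/217) = 5*√12996130/217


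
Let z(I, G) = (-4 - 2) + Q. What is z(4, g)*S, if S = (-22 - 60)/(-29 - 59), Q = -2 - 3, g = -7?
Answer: -41/4 ≈ -10.250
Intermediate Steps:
Q = -5
z(I, G) = -11 (z(I, G) = (-4 - 2) - 5 = -6 - 5 = -11)
S = 41/44 (S = -82/(-88) = -82*(-1/88) = 41/44 ≈ 0.93182)
z(4, g)*S = -11*41/44 = -41/4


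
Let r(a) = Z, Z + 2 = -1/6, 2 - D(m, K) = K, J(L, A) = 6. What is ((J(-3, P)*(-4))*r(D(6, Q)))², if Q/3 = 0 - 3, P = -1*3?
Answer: 2704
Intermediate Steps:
P = -3
Q = -9 (Q = 3*(0 - 3) = 3*(-3) = -9)
D(m, K) = 2 - K
Z = -13/6 (Z = -2 - 1/6 = -2 - 1*⅙ = -2 - ⅙ = -13/6 ≈ -2.1667)
r(a) = -13/6
((J(-3, P)*(-4))*r(D(6, Q)))² = ((6*(-4))*(-13/6))² = (-24*(-13/6))² = 52² = 2704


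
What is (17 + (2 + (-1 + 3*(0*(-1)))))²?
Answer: 324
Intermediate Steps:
(17 + (2 + (-1 + 3*(0*(-1)))))² = (17 + (2 + (-1 + 3*0)))² = (17 + (2 + (-1 + 0)))² = (17 + (2 - 1))² = (17 + 1)² = 18² = 324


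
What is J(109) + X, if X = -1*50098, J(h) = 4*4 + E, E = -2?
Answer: -50084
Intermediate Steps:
J(h) = 14 (J(h) = 4*4 - 2 = 16 - 2 = 14)
X = -50098
J(109) + X = 14 - 50098 = -50084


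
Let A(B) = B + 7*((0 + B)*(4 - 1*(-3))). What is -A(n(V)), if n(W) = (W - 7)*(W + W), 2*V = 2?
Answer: 600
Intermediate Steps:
V = 1 (V = (½)*2 = 1)
n(W) = 2*W*(-7 + W) (n(W) = (-7 + W)*(2*W) = 2*W*(-7 + W))
A(B) = 50*B (A(B) = B + 7*(B*(4 + 3)) = B + 7*(B*7) = B + 7*(7*B) = B + 49*B = 50*B)
-A(n(V)) = -50*2*1*(-7 + 1) = -50*2*1*(-6) = -50*(-12) = -1*(-600) = 600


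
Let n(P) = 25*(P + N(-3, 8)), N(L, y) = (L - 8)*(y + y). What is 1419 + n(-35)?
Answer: -3856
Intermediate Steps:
N(L, y) = 2*y*(-8 + L) (N(L, y) = (-8 + L)*(2*y) = 2*y*(-8 + L))
n(P) = -4400 + 25*P (n(P) = 25*(P + 2*8*(-8 - 3)) = 25*(P + 2*8*(-11)) = 25*(P - 176) = 25*(-176 + P) = -4400 + 25*P)
1419 + n(-35) = 1419 + (-4400 + 25*(-35)) = 1419 + (-4400 - 875) = 1419 - 5275 = -3856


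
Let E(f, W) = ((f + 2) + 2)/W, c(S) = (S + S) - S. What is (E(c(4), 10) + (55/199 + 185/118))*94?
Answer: 14591291/58705 ≈ 248.55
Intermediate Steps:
c(S) = S (c(S) = 2*S - S = S)
E(f, W) = (4 + f)/W (E(f, W) = ((2 + f) + 2)/W = (4 + f)/W)
(E(c(4), 10) + (55/199 + 185/118))*94 = ((4 + 4)/10 + (55/199 + 185/118))*94 = ((⅒)*8 + (55*(1/199) + 185*(1/118)))*94 = (⅘ + (55/199 + 185/118))*94 = (⅘ + 43305/23482)*94 = (310453/117410)*94 = 14591291/58705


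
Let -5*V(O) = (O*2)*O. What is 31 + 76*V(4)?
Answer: -2277/5 ≈ -455.40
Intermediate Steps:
V(O) = -2*O**2/5 (V(O) = -O*2*O/5 = -2*O*O/5 = -2*O**2/5)
31 + 76*V(4) = 31 + 76*(-2/5*4**2) = 31 + 76*(-2/5*16) = 31 + 76*(-32/5) = 31 - 2432/5 = -2277/5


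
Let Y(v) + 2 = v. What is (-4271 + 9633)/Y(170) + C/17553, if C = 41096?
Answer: 2405317/70212 ≈ 34.258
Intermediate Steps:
Y(v) = -2 + v
(-4271 + 9633)/Y(170) + C/17553 = (-4271 + 9633)/(-2 + 170) + 41096/17553 = 5362/168 + 41096*(1/17553) = 5362*(1/168) + 41096/17553 = 383/12 + 41096/17553 = 2405317/70212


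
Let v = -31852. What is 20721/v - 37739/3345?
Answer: -1271374373/106544940 ≈ -11.933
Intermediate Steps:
20721/v - 37739/3345 = 20721/(-31852) - 37739/3345 = 20721*(-1/31852) - 37739*1/3345 = -20721/31852 - 37739/3345 = -1271374373/106544940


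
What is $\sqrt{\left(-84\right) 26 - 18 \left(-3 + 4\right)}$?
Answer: $i \sqrt{2202} \approx 46.925 i$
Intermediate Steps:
$\sqrt{\left(-84\right) 26 - 18 \left(-3 + 4\right)} = \sqrt{-2184 - 18} = \sqrt{-2202} = i \sqrt{2202}$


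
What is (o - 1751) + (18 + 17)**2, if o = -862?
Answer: -1388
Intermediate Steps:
(o - 1751) + (18 + 17)**2 = (-862 - 1751) + (18 + 17)**2 = -2613 + 35**2 = -2613 + 1225 = -1388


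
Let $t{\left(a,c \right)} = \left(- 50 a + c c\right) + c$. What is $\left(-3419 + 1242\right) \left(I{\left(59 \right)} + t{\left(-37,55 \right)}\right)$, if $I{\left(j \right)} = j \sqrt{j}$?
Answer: $-10732610 - 128443 \sqrt{59} \approx -1.1719 \cdot 10^{7}$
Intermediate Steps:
$I{\left(j \right)} = j^{\frac{3}{2}}$
$t{\left(a,c \right)} = c + c^{2} - 50 a$ ($t{\left(a,c \right)} = \left(- 50 a + c^{2}\right) + c = \left(c^{2} - 50 a\right) + c = c + c^{2} - 50 a$)
$\left(-3419 + 1242\right) \left(I{\left(59 \right)} + t{\left(-37,55 \right)}\right) = \left(-3419 + 1242\right) \left(59^{\frac{3}{2}} + \left(55 + 55^{2} - -1850\right)\right) = - 2177 \left(59 \sqrt{59} + \left(55 + 3025 + 1850\right)\right) = - 2177 \left(59 \sqrt{59} + 4930\right) = - 2177 \left(4930 + 59 \sqrt{59}\right) = -10732610 - 128443 \sqrt{59}$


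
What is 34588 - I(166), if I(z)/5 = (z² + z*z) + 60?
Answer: -241272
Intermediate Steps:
I(z) = 300 + 10*z² (I(z) = 5*((z² + z*z) + 60) = 5*((z² + z²) + 60) = 5*(2*z² + 60) = 5*(60 + 2*z²) = 300 + 10*z²)
34588 - I(166) = 34588 - (300 + 10*166²) = 34588 - (300 + 10*27556) = 34588 - (300 + 275560) = 34588 - 1*275860 = 34588 - 275860 = -241272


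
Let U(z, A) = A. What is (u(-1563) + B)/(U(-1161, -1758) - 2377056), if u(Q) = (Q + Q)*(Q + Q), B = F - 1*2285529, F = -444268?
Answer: -7042079/2378814 ≈ -2.9603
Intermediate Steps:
B = -2729797 (B = -444268 - 1*2285529 = -444268 - 2285529 = -2729797)
u(Q) = 4*Q² (u(Q) = (2*Q)*(2*Q) = 4*Q²)
(u(-1563) + B)/(U(-1161, -1758) - 2377056) = (4*(-1563)² - 2729797)/(-1758 - 2377056) = (4*2442969 - 2729797)/(-2378814) = (9771876 - 2729797)*(-1/2378814) = 7042079*(-1/2378814) = -7042079/2378814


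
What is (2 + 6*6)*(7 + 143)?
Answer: 5700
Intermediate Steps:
(2 + 6*6)*(7 + 143) = (2 + 36)*150 = 38*150 = 5700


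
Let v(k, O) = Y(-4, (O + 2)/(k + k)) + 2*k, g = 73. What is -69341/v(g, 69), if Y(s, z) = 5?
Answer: -69341/151 ≈ -459.21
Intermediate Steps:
v(k, O) = 5 + 2*k
-69341/v(g, 69) = -69341/(5 + 2*73) = -69341/(5 + 146) = -69341/151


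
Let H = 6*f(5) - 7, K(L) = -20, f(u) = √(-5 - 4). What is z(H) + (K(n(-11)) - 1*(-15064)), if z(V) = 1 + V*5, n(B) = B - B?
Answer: 15010 + 90*I ≈ 15010.0 + 90.0*I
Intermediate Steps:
n(B) = 0
f(u) = 3*I (f(u) = √(-9) = 3*I)
H = -7 + 18*I (H = 6*(3*I) - 7 = 18*I - 7 = -7 + 18*I ≈ -7.0 + 18.0*I)
z(V) = 1 + 5*V
z(H) + (K(n(-11)) - 1*(-15064)) = (1 + 5*(-7 + 18*I)) + (-20 - 1*(-15064)) = (1 + (-35 + 90*I)) + (-20 + 15064) = (-34 + 90*I) + 15044 = 15010 + 90*I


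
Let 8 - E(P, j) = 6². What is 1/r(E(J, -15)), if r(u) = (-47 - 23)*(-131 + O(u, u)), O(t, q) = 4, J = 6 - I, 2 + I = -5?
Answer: 1/8890 ≈ 0.00011249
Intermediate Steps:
I = -7 (I = -2 - 5 = -7)
J = 13 (J = 6 - 1*(-7) = 6 + 7 = 13)
E(P, j) = -28 (E(P, j) = 8 - 1*6² = 8 - 1*36 = 8 - 36 = -28)
r(u) = 8890 (r(u) = (-47 - 23)*(-131 + 4) = -70*(-127) = 8890)
1/r(E(J, -15)) = 1/8890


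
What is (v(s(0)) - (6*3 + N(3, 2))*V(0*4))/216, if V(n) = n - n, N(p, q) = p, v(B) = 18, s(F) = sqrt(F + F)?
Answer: 1/12 ≈ 0.083333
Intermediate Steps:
s(F) = sqrt(2)*sqrt(F) (s(F) = sqrt(2*F) = sqrt(2)*sqrt(F))
V(n) = 0
(v(s(0)) - (6*3 + N(3, 2))*V(0*4))/216 = (18 - (6*3 + 3)*0)/216 = (18 - (18 + 3)*0)*(1/216) = (18 - 21*0)*(1/216) = (18 - 1*0)*(1/216) = (18 + 0)*(1/216) = 18*(1/216) = 1/12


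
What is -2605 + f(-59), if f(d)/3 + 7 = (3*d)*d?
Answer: 28703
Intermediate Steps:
f(d) = -21 + 9*d² (f(d) = -21 + 3*((3*d)*d) = -21 + 3*(3*d²) = -21 + 9*d²)
-2605 + f(-59) = -2605 + (-21 + 9*(-59)²) = -2605 + (-21 + 9*3481) = -2605 + (-21 + 31329) = -2605 + 31308 = 28703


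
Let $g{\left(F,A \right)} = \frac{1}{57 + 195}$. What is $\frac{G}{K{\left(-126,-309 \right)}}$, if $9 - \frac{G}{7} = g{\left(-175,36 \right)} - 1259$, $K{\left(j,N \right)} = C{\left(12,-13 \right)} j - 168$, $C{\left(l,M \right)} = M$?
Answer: $\frac{63907}{10584} \approx 6.0381$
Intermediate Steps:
$g{\left(F,A \right)} = \frac{1}{252}$
$K{\left(j,N \right)} = -168 - 13 j$ ($K{\left(j,N \right)} = - 13 j - 168 = -168 - 13 j$)
$G = \frac{319535}{36}$ ($G = 63 - 7 \left(\frac{1}{252} - 1259\right) = 63 - - \frac{317267}{36} = 63 + \frac{317267}{36} = \frac{319535}{36} \approx 8876.0$)
$\frac{G}{K{\left(-126,-309 \right)}} = \frac{319535}{36 \left(-168 - -1638\right)} = \frac{319535}{36 \left(-168 + 1638\right)} = \frac{319535}{36 \cdot 1470} = \frac{319535}{36} \cdot \frac{1}{1470} = \frac{63907}{10584}$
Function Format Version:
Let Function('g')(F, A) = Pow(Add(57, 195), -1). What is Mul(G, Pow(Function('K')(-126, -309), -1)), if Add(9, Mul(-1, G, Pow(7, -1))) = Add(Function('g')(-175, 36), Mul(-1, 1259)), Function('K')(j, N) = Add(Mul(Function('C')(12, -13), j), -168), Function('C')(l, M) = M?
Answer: Rational(63907, 10584) ≈ 6.0381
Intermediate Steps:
Function('g')(F, A) = Rational(1, 252) (Function('g')(F, A) = Pow(252, -1) = Rational(1, 252))
Function('K')(j, N) = Add(-168, Mul(-13, j)) (Function('K')(j, N) = Add(Mul(-13, j), -168) = Add(-168, Mul(-13, j)))
G = Rational(319535, 36) (G = Add(63, Mul(-7, Add(Rational(1, 252), Mul(-1, 1259)))) = Add(63, Mul(-7, Add(Rational(1, 252), -1259))) = Add(63, Mul(-7, Rational(-317267, 252))) = Add(63, Rational(317267, 36)) = Rational(319535, 36) ≈ 8876.0)
Mul(G, Pow(Function('K')(-126, -309), -1)) = Mul(Rational(319535, 36), Pow(Add(-168, Mul(-13, -126)), -1)) = Mul(Rational(319535, 36), Pow(Add(-168, 1638), -1)) = Mul(Rational(319535, 36), Pow(1470, -1)) = Mul(Rational(319535, 36), Rational(1, 1470)) = Rational(63907, 10584)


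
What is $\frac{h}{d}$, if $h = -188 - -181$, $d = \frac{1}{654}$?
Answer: $-4578$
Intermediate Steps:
$d = \frac{1}{654} \approx 0.0015291$
$h = -7$ ($h = -188 + 181 = -7$)
$\frac{h}{d} = - 7 \frac{1}{\frac{1}{654}} = \left(-7\right) 654 = -4578$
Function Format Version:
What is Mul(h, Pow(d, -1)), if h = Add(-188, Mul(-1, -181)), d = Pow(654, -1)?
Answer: -4578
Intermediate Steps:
d = Rational(1, 654) ≈ 0.0015291
h = -7 (h = Add(-188, 181) = -7)
Mul(h, Pow(d, -1)) = Mul(-7, Pow(Rational(1, 654), -1)) = Mul(-7, 654) = -4578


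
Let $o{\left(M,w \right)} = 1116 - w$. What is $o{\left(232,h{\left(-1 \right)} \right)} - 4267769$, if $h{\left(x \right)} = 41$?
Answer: $-4266694$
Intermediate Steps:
$o{\left(232,h{\left(-1 \right)} \right)} - 4267769 = \left(1116 - 41\right) - 4267769 = 1075 - 4267769 = -4266694$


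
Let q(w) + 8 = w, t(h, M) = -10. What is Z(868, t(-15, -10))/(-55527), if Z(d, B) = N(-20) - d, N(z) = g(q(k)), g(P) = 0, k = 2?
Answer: 868/55527 ≈ 0.015632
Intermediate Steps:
q(w) = -8 + w
N(z) = 0
Z(d, B) = -d (Z(d, B) = 0 - d = -d)
Z(868, t(-15, -10))/(-55527) = -1*868/(-55527) = -868*(-1/55527) = 868/55527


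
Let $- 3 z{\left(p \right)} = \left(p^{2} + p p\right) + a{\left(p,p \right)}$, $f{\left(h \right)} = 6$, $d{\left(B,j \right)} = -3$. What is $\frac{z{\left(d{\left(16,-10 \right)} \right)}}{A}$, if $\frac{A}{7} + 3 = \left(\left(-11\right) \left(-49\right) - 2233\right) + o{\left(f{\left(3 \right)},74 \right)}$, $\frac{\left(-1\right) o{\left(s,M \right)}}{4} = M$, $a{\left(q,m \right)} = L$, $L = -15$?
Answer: $\frac{1}{13951} \approx 7.1679 \cdot 10^{-5}$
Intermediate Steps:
$a{\left(q,m \right)} = -15$
$o{\left(s,M \right)} = - 4 M$
$z{\left(p \right)} = 5 - \frac{2 p^{2}}{3}$ ($z{\left(p \right)} = - \frac{\left(p^{2} + p p\right) - 15}{3} = - \frac{\left(p^{2} + p^{2}\right) - 15}{3} = - \frac{2 p^{2} - 15}{3} = - \frac{-15 + 2 p^{2}}{3} = 5 - \frac{2 p^{2}}{3}$)
$A = -13951$ ($A = -21 + 7 \left(\left(\left(-11\right) \left(-49\right) - 2233\right) - 296\right) = -21 + 7 \left(\left(539 - 2233\right) - 296\right) = -21 + 7 \left(-1694 - 296\right) = -21 + 7 \left(-1990\right) = -21 - 13930 = -13951$)
$\frac{z{\left(d{\left(16,-10 \right)} \right)}}{A} = \frac{5 - \frac{2 \left(-3\right)^{2}}{3}}{-13951} = \left(5 - 6\right) \left(- \frac{1}{13951}\right) = \left(-1\right) \left(- \frac{1}{13951}\right) = \frac{1}{13951}$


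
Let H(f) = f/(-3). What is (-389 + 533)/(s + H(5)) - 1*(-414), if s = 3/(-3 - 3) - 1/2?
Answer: 360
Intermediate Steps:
s = -1 (s = 3/(-6) - 1*½ = 3*(-⅙) - ½ = -½ - ½ = -1)
H(f) = -f/3 (H(f) = f*(-⅓) = -f/3)
(-389 + 533)/(s + H(5)) - 1*(-414) = (-389 + 533)/(-1 - ⅓*5) - 1*(-414) = 144/(-1 - 5/3) + 414 = 144/(-8/3) + 414 = 144*(-3/8) + 414 = -54 + 414 = 360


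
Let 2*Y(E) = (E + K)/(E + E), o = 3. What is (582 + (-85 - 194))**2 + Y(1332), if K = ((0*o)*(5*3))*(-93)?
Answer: 367237/4 ≈ 91809.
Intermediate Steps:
K = 0 (K = ((0*3)*(5*3))*(-93) = (0*15)*(-93) = 0*(-93) = 0)
Y(E) = 1/4 (Y(E) = ((E + 0)/(E + E))/2 = (E/((2*E)))/2 = (E*(1/(2*E)))/2 = (1/2)*(1/2) = 1/4)
(582 + (-85 - 194))**2 + Y(1332) = (582 + (-85 - 194))**2 + 1/4 = (582 - 279)**2 + 1/4 = 303**2 + 1/4 = 91809 + 1/4 = 367237/4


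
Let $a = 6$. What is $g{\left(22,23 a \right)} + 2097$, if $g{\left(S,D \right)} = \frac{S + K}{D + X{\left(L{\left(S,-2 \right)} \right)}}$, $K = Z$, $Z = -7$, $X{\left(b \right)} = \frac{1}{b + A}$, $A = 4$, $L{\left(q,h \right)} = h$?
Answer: $\frac{580899}{277} \approx 2097.1$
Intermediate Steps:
$X{\left(b \right)} = \frac{1}{4 + b}$ ($X{\left(b \right)} = \frac{1}{b + 4} = \frac{1}{4 + b}$)
$K = -7$
$g{\left(S,D \right)} = \frac{-7 + S}{\frac{1}{2} + D}$ ($g{\left(S,D \right)} = \frac{S - 7}{D + \frac{1}{4 - 2}} = \frac{-7 + S}{D + \frac{1}{2}} = \frac{-7 + S}{\frac{1}{2} + D}$)
$g{\left(22,23 a \right)} + 2097 = \frac{2 \left(-7 + 22\right)}{1 + 2 \cdot 23 \cdot 6} + 2097 = 2 \frac{1}{1 + 2 \cdot 138} \cdot 15 + 2097 = 2 \frac{1}{1 + 276} \cdot 15 + 2097 = 2 \cdot \frac{1}{277} \cdot 15 + 2097 = \frac{30}{277} + 2097 = \frac{580899}{277}$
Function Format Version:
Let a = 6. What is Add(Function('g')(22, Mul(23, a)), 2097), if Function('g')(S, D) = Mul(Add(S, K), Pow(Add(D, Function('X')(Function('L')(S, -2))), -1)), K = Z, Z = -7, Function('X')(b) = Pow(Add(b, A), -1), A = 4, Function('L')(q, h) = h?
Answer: Rational(580899, 277) ≈ 2097.1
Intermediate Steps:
Function('X')(b) = Pow(Add(4, b), -1) (Function('X')(b) = Pow(Add(b, 4), -1) = Pow(Add(4, b), -1))
K = -7
Function('g')(S, D) = Mul(Pow(Add(Rational(1, 2), D), -1), Add(-7, S)) (Function('g')(S, D) = Mul(Add(S, -7), Pow(Add(D, Pow(Add(4, -2), -1)), -1)) = Mul(Add(-7, S), Pow(Add(D, Pow(2, -1)), -1)) = Mul(Add(-7, S), Pow(Add(D, Rational(1, 2)), -1)) = Mul(Add(-7, S), Pow(Add(Rational(1, 2), D), -1)) = Mul(Pow(Add(Rational(1, 2), D), -1), Add(-7, S)))
Add(Function('g')(22, Mul(23, a)), 2097) = Add(Mul(2, Pow(Add(1, Mul(2, Mul(23, 6))), -1), Add(-7, 22)), 2097) = Add(Mul(2, Pow(Add(1, Mul(2, 138)), -1), 15), 2097) = Add(Mul(2, Pow(Add(1, 276), -1), 15), 2097) = Add(Mul(2, Pow(277, -1), 15), 2097) = Add(Mul(2, Rational(1, 277), 15), 2097) = Add(Rational(30, 277), 2097) = Rational(580899, 277)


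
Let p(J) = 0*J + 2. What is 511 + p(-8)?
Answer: 513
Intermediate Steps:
p(J) = 2 (p(J) = 0 + 2 = 2)
511 + p(-8) = 511 + 2 = 513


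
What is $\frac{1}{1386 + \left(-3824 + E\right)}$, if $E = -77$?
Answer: $- \frac{1}{2515} \approx -0.00039761$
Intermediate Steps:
$\frac{1}{1386 + \left(-3824 + E\right)} = \frac{1}{1386 - 3901} = \frac{1}{-2515} = - \frac{1}{2515}$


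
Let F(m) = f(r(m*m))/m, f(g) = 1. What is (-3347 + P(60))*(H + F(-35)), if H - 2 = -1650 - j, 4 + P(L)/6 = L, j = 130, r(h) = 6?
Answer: 187377541/35 ≈ 5.3536e+6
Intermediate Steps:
P(L) = -24 + 6*L
F(m) = 1/m
H = -1778 (H = 2 + (-1650 - 1*130) = 2 + (-1650 - 130) = 2 - 1780 = -1778)
(-3347 + P(60))*(H + F(-35)) = (-3347 + (-24 + 6*60))*(-1778 + 1/(-35)) = (-3347 + (-24 + 360))*(-1778 - 1/35) = (-3347 + 336)*(-62231/35) = -3011*(-62231/35) = 187377541/35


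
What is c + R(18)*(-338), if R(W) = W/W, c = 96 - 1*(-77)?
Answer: -165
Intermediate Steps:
c = 173 (c = 96 + 77 = 173)
R(W) = 1
c + R(18)*(-338) = 173 + 1*(-338) = 173 - 338 = -165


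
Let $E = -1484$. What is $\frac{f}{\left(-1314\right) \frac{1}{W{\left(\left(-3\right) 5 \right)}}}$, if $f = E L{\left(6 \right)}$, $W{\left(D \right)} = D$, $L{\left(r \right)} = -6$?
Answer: $\frac{7420}{73} \approx 101.64$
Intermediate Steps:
$f = 8904$ ($f = \left(-1484\right) \left(-6\right) = 8904$)
$\frac{f}{\left(-1314\right) \frac{1}{W{\left(\left(-3\right) 5 \right)}}} = \frac{8904}{\left(-1314\right) \frac{1}{\left(-3\right) 5}} = \frac{8904}{\left(-1314\right) \frac{1}{-15}} = \frac{8904}{\left(-1314\right) \left(- \frac{1}{15}\right)} = \frac{8904}{\frac{438}{5}} = 8904 \cdot \frac{5}{438} = \frac{7420}{73}$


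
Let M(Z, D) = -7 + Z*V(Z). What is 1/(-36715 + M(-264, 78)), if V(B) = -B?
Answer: -1/106418 ≈ -9.3969e-6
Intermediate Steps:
M(Z, D) = -7 - Z² (M(Z, D) = -7 + Z*(-Z) = -7 - Z²)
1/(-36715 + M(-264, 78)) = 1/(-36715 + (-7 - 1*(-264)²)) = 1/(-36715 + (-7 - 1*69696)) = 1/(-36715 + (-7 - 69696)) = 1/(-36715 - 69703) = 1/(-106418) = -1/106418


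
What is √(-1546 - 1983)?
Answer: I*√3529 ≈ 59.405*I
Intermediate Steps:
√(-1546 - 1983) = √(-3529) = I*√3529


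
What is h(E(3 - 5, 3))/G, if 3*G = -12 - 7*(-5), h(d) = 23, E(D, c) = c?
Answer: 3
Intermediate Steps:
G = 23/3 (G = (-12 - 7*(-5))/3 = (-12 + 35)/3 = (1/3)*23 = 23/3 ≈ 7.6667)
h(E(3 - 5, 3))/G = 23/(23/3) = 23*(3/23) = 3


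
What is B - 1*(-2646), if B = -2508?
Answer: 138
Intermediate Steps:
B - 1*(-2646) = -2508 - 1*(-2646) = -2508 + 2646 = 138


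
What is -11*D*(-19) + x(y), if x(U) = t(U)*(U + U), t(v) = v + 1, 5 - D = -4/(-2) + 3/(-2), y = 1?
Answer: 1889/2 ≈ 944.50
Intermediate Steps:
D = 9/2 (D = 5 - (-4/(-2) + 3/(-2)) = 5 - (-4*(-1/2) + 3*(-1/2)) = 5 - (2 - 3/2) = 5 - 1*1/2 = 5 - 1/2 = 9/2 ≈ 4.5000)
t(v) = 1 + v
x(U) = 2*U*(1 + U) (x(U) = (1 + U)*(U + U) = (1 + U)*(2*U) = 2*U*(1 + U))
-11*D*(-19) + x(y) = -11*9/2*(-19) + 2*1*(1 + 1) = -99/2*(-19) + 2*1*2 = 1881/2 + 4 = 1889/2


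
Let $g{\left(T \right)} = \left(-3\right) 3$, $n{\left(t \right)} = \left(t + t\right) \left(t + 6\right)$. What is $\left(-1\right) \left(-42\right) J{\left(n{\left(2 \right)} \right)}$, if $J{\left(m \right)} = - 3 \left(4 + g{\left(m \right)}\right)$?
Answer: $630$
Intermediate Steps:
$n{\left(t \right)} = 2 t \left(6 + t\right)$
$g{\left(T \right)} = -9$
$J{\left(m \right)} = 15$ ($J{\left(m \right)} = - 3 \left(4 - 9\right) = \left(-3\right) \left(-5\right) = 15$)
$\left(-1\right) \left(-42\right) J{\left(n{\left(2 \right)} \right)} = \left(-1\right) \left(-42\right) 15 = 42 \cdot 15 = 630$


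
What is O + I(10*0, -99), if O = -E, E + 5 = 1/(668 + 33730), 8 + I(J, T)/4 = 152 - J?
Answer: 19985237/34398 ≈ 581.00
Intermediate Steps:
I(J, T) = 576 - 4*J (I(J, T) = -32 + 4*(152 - J) = -32 + (608 - 4*J) = 576 - 4*J)
E = -171989/34398 (E = -5 + 1/(668 + 33730) = -5 + 1/34398 = -171989/34398 ≈ -5.0000)
O = 171989/34398 (O = -1*(-171989/34398) = 171989/34398 ≈ 5.0000)
O + I(10*0, -99) = 171989/34398 + (576 - 40*0) = 171989/34398 + (576 - 4*0) = 171989/34398 + (576 + 0) = 171989/34398 + 576 = 19985237/34398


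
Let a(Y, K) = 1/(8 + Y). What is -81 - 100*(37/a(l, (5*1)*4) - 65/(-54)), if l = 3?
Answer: -1104337/27 ≈ -40901.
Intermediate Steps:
-81 - 100*(37/a(l, (5*1)*4) - 65/(-54)) = -81 - 100*(37/(1/(8 + 3)) - 65/(-54)) = -81 - 100*(37/(1/11) - 65*(-1/54)) = -81 - 100*(37/(1/11) + 65/54) = -81 - 100*(37*11 + 65/54) = -81 - 100*(407 + 65/54) = -81 - 100*22043/54 = -81 - 1102150/27 = -1104337/27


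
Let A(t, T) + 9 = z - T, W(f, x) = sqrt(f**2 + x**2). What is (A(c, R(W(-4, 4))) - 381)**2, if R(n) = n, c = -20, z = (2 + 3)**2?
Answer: 133257 + 2920*sqrt(2) ≈ 1.3739e+5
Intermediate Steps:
z = 25 (z = 5**2 = 25)
A(t, T) = 16 - T (A(t, T) = -9 + (25 - T) = 16 - T)
(A(c, R(W(-4, 4))) - 381)**2 = ((16 - sqrt((-4)**2 + 4**2)) - 381)**2 = ((16 - sqrt(16 + 16)) - 381)**2 = ((16 - sqrt(32)) - 381)**2 = ((16 - 4*sqrt(2)) - 381)**2 = (-365 - 4*sqrt(2))**2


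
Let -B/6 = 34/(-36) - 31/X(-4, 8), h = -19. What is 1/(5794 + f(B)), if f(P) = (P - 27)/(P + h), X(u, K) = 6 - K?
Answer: 319/1848629 ≈ 0.00017256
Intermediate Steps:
B = -262/3 (B = -6*(34/(-36) - 31/(6 - 1*8)) = -6*(34*(-1/36) - 31/(6 - 8)) = -6*(-17/18 - 31/(-2)) = -6*(-17/18 - 31*(-1/2)) = -6*(-17/18 + 31/2) = -6*131/9 = -262/3 ≈ -87.333)
f(P) = (-27 + P)/(-19 + P) (f(P) = (P - 27)/(P - 19) = (-27 + P)/(-19 + P))
1/(5794 + f(B)) = 1/(5794 + (-27 - 262/3)/(-19 - 262/3)) = 1/(5794 - 343/3/(-319/3)) = 1/(5794 - 3/319*(-343/3)) = 1/(5794 + 343/319) = 1/(1848629/319) = 319/1848629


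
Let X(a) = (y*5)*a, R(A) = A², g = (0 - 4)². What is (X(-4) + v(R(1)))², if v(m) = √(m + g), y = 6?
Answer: (120 - √17)² ≈ 13427.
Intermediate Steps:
g = 16 (g = (-4)² = 16)
v(m) = √(16 + m) (v(m) = √(m + 16) = √(16 + m))
X(a) = 30*a (X(a) = (6*5)*a = 30*a)
(X(-4) + v(R(1)))² = (30*(-4) + √(16 + 1²))² = (-120 + √(16 + 1))² = (-120 + √17)²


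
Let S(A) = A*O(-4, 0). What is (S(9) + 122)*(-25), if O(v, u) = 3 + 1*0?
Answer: -3725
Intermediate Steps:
O(v, u) = 3 (O(v, u) = 3 + 0 = 3)
S(A) = 3*A (S(A) = A*3 = 3*A)
(S(9) + 122)*(-25) = (3*9 + 122)*(-25) = (27 + 122)*(-25) = 149*(-25) = -3725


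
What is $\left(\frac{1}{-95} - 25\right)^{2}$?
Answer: $\frac{5645376}{9025} \approx 625.53$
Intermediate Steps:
$\left(\frac{1}{-95} - 25\right)^{2} = \left(- \frac{1}{95} - 25\right)^{2} = \left(- \frac{2376}{95}\right)^{2} = \frac{5645376}{9025}$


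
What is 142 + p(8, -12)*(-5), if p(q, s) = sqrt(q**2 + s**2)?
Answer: 142 - 20*sqrt(13) ≈ 69.889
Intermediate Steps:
142 + p(8, -12)*(-5) = 142 + sqrt(8**2 + (-12)**2)*(-5) = 142 + sqrt(64 + 144)*(-5) = 142 + sqrt(208)*(-5) = 142 + (4*sqrt(13))*(-5) = 142 - 20*sqrt(13)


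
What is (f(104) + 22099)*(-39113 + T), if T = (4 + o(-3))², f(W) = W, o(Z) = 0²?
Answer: -868070691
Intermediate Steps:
o(Z) = 0
T = 16 (T = (4 + 0)² = 4² = 16)
(f(104) + 22099)*(-39113 + T) = (104 + 22099)*(-39113 + 16) = 22203*(-39097) = -868070691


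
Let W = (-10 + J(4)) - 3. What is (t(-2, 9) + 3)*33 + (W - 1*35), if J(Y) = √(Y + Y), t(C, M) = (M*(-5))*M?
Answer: -13314 + 2*√2 ≈ -13311.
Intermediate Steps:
t(C, M) = -5*M² (t(C, M) = (-5*M)*M = -5*M²)
J(Y) = √2*√Y (J(Y) = √(2*Y) = √2*√Y)
W = -13 + 2*√2 (W = (-10 + √2*√4) - 3 = (-10 + √2*2) - 3 = (-10 + 2*√2) - 3 = -13 + 2*√2 ≈ -10.172)
(t(-2, 9) + 3)*33 + (W - 1*35) = (-5*9² + 3)*33 + ((-13 + 2*√2) - 1*35) = (-5*81 + 3)*33 + ((-13 + 2*√2) - 35) = (-405 + 3)*33 + (-48 + 2*√2) = -402*33 + (-48 + 2*√2) = -13266 + (-48 + 2*√2) = -13314 + 2*√2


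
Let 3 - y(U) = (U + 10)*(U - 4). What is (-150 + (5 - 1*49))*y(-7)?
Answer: -6984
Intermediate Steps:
y(U) = 3 - (-4 + U)*(10 + U) (y(U) = 3 - (U + 10)*(U - 4) = 3 - (10 + U)*(-4 + U) = 3 - (-4 + U)*(10 + U))
(-150 + (5 - 1*49))*y(-7) = (-150 + (5 - 1*49))*(43 - 1*(-7)² - 6*(-7)) = (-150 + (5 - 49))*(43 - 1*49 + 42) = (-150 - 44)*(43 - 49 + 42) = -194*36 = -6984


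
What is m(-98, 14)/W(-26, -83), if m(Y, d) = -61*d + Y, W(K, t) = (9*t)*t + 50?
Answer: -952/62051 ≈ -0.015342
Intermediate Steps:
W(K, t) = 50 + 9*t² (W(K, t) = 9*t² + 50 = 50 + 9*t²)
m(Y, d) = Y - 61*d
m(-98, 14)/W(-26, -83) = (-98 - 61*14)/(50 + 9*(-83)²) = (-98 - 854)/(50 + 9*6889) = -952/(50 + 62001) = -952/62051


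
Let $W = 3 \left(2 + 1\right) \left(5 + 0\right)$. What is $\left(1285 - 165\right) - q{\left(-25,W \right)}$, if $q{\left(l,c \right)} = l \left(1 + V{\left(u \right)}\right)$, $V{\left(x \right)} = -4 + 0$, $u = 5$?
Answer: $1045$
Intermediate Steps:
$W = 45$ ($W = 3 \cdot 3 \cdot 5 = 3 \cdot 15 = 45$)
$V{\left(x \right)} = -4$
$q{\left(l,c \right)} = - 3 l$ ($q{\left(l,c \right)} = l \left(1 - 4\right) = l \left(-3\right) = - 3 l$)
$\left(1285 - 165\right) - q{\left(-25,W \right)} = \left(1285 - 165\right) - \left(-3\right) \left(-25\right) = 1120 - 75 = 1045$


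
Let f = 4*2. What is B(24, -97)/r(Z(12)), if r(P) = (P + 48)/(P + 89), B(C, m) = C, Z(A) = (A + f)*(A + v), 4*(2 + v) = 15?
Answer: 8736/323 ≈ 27.046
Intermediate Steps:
v = 7/4 (v = -2 + (1/4)*15 = -2 + 15/4 = 7/4 ≈ 1.7500)
f = 8
Z(A) = (8 + A)*(7/4 + A) (Z(A) = (A + 8)*(A + 7/4) = (8 + A)*(7/4 + A))
r(P) = (48 + P)/(89 + P)
B(24, -97)/r(Z(12)) = 24/(((48 + (14 + 12**2 + (39/4)*12))/(89 + (14 + 12**2 + (39/4)*12)))) = 24/(((48 + (14 + 144 + 117))/(89 + (14 + 144 + 117)))) = 24/(((48 + 275)/(89 + 275))) = 24/((323/364)) = 24/(((1/364)*323)) = 24/(323/364) = 24*(364/323) = 8736/323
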